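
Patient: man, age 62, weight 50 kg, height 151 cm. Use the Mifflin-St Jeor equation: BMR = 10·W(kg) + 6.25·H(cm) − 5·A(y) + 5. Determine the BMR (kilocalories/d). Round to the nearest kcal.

1139 kilocalories/d

Mifflin-St Jeor (male): BMR = 10(50) + 6.25(151) − 5(62) + 5 = 500 + 943.75 − 310 + 5 = 1138.75 kcal/day.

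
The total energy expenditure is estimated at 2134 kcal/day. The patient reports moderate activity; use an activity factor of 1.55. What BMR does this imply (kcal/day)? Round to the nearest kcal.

1377 kcal/day

BMR = TEE ÷ activity factor = 2134 ÷ 1.55 = 1376.7742 kcal/day.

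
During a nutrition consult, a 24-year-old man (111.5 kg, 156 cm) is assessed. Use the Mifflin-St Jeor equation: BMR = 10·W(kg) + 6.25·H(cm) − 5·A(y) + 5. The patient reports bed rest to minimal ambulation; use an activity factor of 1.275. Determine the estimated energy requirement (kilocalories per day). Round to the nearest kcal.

Mifflin-St Jeor (male): BMR = 10(111.5) + 6.25(156) − 5(24) + 5 = 1115 + 975 − 120 + 5 = 1975 kcal/day.
TEE = BMR × activity factor = 1975 × 1.275 = 2518.125 kcal/day.

2518 kilocalories per day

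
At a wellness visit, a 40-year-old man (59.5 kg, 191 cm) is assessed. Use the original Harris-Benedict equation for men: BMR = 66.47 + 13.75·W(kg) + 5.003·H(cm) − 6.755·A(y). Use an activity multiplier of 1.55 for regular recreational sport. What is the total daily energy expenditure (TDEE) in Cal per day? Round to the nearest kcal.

Harris-Benedict: BMR = 66.47 + 13.75(59.5) + 5.003(191) − 6.755(40) = 1569.968 kcal/day.
TEE = BMR × activity factor = 1569.968 × 1.55 = 2433.4504 kcal/day.

2433 Cal per day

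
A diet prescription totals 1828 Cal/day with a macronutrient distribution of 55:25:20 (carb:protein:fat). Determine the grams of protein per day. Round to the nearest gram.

Protein energy = 25% × 1828 = 457 kcal.
At 4 kcal/g: 457 ÷ 4 = 114.25 g.

114 g/day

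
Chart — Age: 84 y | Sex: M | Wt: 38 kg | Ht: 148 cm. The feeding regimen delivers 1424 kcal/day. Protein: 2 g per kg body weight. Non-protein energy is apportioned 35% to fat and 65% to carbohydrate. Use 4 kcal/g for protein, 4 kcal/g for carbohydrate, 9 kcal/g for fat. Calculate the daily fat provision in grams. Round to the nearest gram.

44 g/day

Protein = 2 × 38 = 76 g → 76 × 4 = 304 kcal.
Non-protein calories = 1424 − 304 = 1120 kcal.
Fat: 35% × 1120 = 392 kcal; carbohydrate: 728 kcal.
Fat: 392 kcal ÷ 9 kcal/g = 43.5556 g.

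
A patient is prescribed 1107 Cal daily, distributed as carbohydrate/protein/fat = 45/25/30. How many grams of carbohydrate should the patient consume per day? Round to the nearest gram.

Carbohydrate energy = 45% × 1107 = 498.15 kcal.
At 4 kcal/g: 498.15 ÷ 4 = 124.5375 g.

125 g/day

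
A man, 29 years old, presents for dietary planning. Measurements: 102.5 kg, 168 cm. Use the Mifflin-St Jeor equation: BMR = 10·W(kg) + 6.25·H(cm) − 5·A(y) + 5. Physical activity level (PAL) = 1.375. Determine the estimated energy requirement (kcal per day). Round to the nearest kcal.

2661 kcal per day

Mifflin-St Jeor (male): BMR = 10(102.5) + 6.25(168) − 5(29) + 5 = 1025 + 1050 − 145 + 5 = 1935 kcal/day.
TEE = BMR × activity factor = 1935 × 1.375 = 2660.625 kcal/day.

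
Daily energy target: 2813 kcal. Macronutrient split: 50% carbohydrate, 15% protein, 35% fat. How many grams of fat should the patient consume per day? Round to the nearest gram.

Fat energy = 35% × 2813 = 984.55 kcal.
At 9 kcal/g: 984.55 ÷ 9 = 109.3944 g.

109 g/day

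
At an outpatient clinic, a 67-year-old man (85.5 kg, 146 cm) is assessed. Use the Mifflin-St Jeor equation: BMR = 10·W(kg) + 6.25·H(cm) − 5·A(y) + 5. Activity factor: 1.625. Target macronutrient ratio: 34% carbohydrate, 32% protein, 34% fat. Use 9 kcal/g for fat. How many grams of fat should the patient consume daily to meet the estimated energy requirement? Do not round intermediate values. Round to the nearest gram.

Mifflin-St Jeor (male): BMR = 10(85.5) + 6.25(146) − 5(67) + 5 = 855 + 912.5 − 335 + 5 = 1437.5 kcal/day.
TEE = 1437.5 × 1.625 = 2335.9375 kcal/day.
Fat energy = 34% × 2335.9375 = 794.2188 kcal.
Fat = 794.2188 ÷ 9 kcal/g = 88.2465 g.

88 g/day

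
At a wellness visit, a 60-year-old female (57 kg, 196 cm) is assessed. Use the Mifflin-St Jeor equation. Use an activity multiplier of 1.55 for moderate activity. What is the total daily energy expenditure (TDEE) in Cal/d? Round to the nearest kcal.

Mifflin-St Jeor (female): BMR = 10(57) + 6.25(196) − 5(60) − 161 = 570 + 1225 − 300 − 161 = 1334 kcal/day.
TEE = BMR × activity factor = 1334 × 1.55 = 2067.7 kcal/day.

2068 Cal/d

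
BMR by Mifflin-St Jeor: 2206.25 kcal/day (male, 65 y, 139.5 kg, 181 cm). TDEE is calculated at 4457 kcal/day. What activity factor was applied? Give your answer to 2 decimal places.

2.02

Activity factor = TEE ÷ BMR = 4457 ÷ 2206.25 = 2.02.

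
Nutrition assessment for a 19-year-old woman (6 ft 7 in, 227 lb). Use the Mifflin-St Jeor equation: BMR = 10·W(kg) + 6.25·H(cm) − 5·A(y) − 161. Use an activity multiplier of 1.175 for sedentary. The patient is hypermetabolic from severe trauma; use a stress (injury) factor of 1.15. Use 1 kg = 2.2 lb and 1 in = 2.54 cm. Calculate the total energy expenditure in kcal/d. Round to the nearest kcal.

Convert to metric: weight = 227 ÷ 2.2 = 103.1818 kg; height = (6×12 + 7) × 2.54 = 79 × 2.54 = 200.66 cm.
Mifflin-St Jeor (female): BMR = 10(103.1818) + 6.25(200.66) − 5(19) − 161 = 1031.8182 + 1254.125 − 95 − 161 = 2029.9432 kcal/day.
TEE = BMR × activity factor = 2029.9432 × 1.175 = 2385.1832 kcal/day.
Apply stress factor: 2385.1832 × 1.15 = 2742.9607 kcal/day.

2743 kcal/d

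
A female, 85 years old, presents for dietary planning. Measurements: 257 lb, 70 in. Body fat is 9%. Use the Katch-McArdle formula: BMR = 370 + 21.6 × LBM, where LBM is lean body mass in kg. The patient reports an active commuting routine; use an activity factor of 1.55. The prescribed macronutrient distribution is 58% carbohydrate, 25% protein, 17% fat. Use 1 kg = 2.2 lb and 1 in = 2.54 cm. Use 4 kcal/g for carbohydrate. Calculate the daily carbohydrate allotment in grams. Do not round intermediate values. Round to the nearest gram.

599 g/day

Convert to metric: weight = 257 ÷ 2.2 = 116.8182 kg; height = 70 × 2.54 = 177.8 cm.
LBM = 116.8182 × (1 − 0.09) = 106.3045 kg. Katch-McArdle: BMR = 370 + 21.6 × 106.3045 = 2666.1782 kcal/day.
TEE = 2666.1782 × 1.55 = 4132.5762 kcal/day.
Carbohydrate energy = 58% × 4132.5762 = 2396.8942 kcal.
Carbohydrate = 2396.8942 ÷ 4 kcal/g = 599.2235 g.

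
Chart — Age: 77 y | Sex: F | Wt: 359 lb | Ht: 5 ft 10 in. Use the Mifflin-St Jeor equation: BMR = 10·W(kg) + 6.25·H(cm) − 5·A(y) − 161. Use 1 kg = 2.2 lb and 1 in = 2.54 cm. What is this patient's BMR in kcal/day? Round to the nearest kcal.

2197 kcal/day

Convert to metric: weight = 359 ÷ 2.2 = 163.1818 kg; height = (5×12 + 10) × 2.54 = 70 × 2.54 = 177.8 cm.
Mifflin-St Jeor (female): BMR = 10(163.1818) + 6.25(177.8) − 5(77) − 161 = 1631.8182 + 1111.25 − 385 − 161 = 2197.0682 kcal/day.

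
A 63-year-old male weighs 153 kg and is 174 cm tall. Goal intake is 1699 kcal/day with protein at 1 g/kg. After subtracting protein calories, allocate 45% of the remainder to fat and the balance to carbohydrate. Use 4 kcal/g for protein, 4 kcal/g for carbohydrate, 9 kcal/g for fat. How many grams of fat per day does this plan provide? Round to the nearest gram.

Protein = 1 × 153 = 153 g → 153 × 4 = 612 kcal.
Non-protein calories = 1699 − 612 = 1087 kcal.
Fat: 45% × 1087 = 489.15 kcal; carbohydrate: 597.85 kcal.
Fat: 489.15 kcal ÷ 9 kcal/g = 54.35 g.

54 g/day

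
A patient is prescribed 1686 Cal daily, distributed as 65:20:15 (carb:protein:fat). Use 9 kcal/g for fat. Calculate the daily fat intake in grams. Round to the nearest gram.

Fat energy = 15% × 1686 = 252.9 kcal.
At 9 kcal/g: 252.9 ÷ 9 = 28.1 g.

28 g/day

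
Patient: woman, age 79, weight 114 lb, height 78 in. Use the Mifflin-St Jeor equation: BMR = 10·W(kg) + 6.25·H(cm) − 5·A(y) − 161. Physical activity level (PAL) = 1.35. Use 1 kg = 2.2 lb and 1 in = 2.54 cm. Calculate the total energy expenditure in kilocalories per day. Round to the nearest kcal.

Convert to metric: weight = 114 ÷ 2.2 = 51.8182 kg; height = 78 × 2.54 = 198.12 cm.
Mifflin-St Jeor (female): BMR = 10(51.8182) + 6.25(198.12) − 5(79) − 161 = 518.1818 + 1238.25 − 395 − 161 = 1200.4318 kcal/day.
TEE = BMR × activity factor = 1200.4318 × 1.35 = 1620.583 kcal/day.

1621 kilocalories per day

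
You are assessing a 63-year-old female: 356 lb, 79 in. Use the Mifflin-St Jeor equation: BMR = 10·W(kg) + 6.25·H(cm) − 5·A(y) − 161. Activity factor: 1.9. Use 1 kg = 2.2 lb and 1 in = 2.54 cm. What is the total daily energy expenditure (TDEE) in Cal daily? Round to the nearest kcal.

Convert to metric: weight = 356 ÷ 2.2 = 161.8182 kg; height = 79 × 2.54 = 200.66 cm.
Mifflin-St Jeor (female): BMR = 10(161.8182) + 6.25(200.66) − 5(63) − 161 = 1618.1818 + 1254.125 − 315 − 161 = 2396.3068 kcal/day.
TEE = BMR × activity factor = 2396.3068 × 1.9 = 4552.983 kcal/day.

4553 Cal daily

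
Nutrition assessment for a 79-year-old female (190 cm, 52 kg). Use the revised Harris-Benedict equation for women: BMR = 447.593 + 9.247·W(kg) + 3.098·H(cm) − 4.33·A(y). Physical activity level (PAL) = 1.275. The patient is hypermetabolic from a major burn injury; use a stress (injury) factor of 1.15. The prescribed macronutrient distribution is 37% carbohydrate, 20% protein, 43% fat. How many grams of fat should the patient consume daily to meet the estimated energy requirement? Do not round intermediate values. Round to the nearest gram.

Harris-Benedict: BMR = 447.593 + 9.247(52) + 3.098(190) − 4.33(79) = 1174.987 kcal/day.
TEE = 1174.987 × 1.275 = 1498.1084 kcal/day.
With stress factor 1.15: 1498.1084 × 1.15 = 1722.8247 kcal/day.
Fat energy = 43% × 1722.8247 = 740.8146 kcal.
Fat = 740.8146 ÷ 9 kcal/g = 82.3127 g.

82 g/day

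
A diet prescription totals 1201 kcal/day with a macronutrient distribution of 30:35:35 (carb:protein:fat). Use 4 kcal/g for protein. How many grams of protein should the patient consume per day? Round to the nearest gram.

Protein energy = 35% × 1201 = 420.35 kcal.
At 4 kcal/g: 420.35 ÷ 4 = 105.0875 g.

105 g/day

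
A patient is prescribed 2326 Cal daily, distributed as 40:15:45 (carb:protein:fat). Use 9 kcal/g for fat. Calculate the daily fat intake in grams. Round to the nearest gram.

Fat energy = 45% × 2326 = 1046.7 kcal.
At 9 kcal/g: 1046.7 ÷ 9 = 116.3 g.

116 g/day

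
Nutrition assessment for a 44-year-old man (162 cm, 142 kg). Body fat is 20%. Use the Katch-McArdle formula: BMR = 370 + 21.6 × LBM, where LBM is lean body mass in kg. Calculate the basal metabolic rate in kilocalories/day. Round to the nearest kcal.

2824 kilocalories/day

LBM = 142 × (1 − 0.2) = 113.6 kg. Katch-McArdle: BMR = 370 + 21.6 × 113.6 = 2823.76 kcal/day.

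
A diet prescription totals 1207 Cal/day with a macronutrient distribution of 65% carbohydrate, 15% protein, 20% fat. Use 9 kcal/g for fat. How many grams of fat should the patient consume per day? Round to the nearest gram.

Fat energy = 20% × 1207 = 241.4 kcal.
At 9 kcal/g: 241.4 ÷ 9 = 26.8222 g.

27 g/day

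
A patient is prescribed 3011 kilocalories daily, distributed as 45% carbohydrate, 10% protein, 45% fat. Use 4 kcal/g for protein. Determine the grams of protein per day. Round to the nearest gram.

75 g/day

Protein energy = 10% × 3011 = 301.1 kcal.
At 4 kcal/g: 301.1 ÷ 4 = 75.275 g.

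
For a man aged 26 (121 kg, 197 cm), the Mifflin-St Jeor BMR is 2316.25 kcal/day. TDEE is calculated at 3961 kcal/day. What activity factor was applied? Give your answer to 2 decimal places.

Activity factor = TEE ÷ BMR = 3961 ÷ 2316.25 = 1.71.

1.71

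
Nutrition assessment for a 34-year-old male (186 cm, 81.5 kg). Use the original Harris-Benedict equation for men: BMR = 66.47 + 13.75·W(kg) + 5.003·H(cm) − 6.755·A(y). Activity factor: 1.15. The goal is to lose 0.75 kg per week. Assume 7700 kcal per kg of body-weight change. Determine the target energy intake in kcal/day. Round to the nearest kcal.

Harris-Benedict: BMR = 66.47 + 13.75(81.5) + 5.003(186) − 6.755(34) = 1887.983 kcal/day.
TEE = 1887.983 × 1.15 = 2171.1805 kcal/day.
Required daily deficit = 0.75 × 7700 ÷ 7 = 825 kcal/day.
Target intake = 2171.1805 − 825 = 1346.1805 kcal/day.

1346 kcal/day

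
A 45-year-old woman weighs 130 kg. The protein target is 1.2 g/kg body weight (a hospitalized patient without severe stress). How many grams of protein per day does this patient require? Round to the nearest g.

Protein = 1.2 g/kg × 130 kg = 156 g/day.

156 g/day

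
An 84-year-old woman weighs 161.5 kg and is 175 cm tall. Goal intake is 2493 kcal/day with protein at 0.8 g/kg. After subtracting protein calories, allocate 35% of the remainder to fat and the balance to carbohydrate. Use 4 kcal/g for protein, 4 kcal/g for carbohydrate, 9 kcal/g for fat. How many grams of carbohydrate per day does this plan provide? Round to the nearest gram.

Protein = 0.8 × 161.5 = 129.2 g → 129.2 × 4 = 516.8 kcal.
Non-protein calories = 2493 − 516.8 = 1976.2 kcal.
Fat: 35% × 1976.2 = 691.67 kcal; carbohydrate: 1284.53 kcal.
Carbohydrate: 1284.53 kcal ÷ 4 kcal/g = 321.1325 g.

321 g/day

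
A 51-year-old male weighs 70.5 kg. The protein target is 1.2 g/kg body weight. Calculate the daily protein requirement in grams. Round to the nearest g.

85 g/day

Protein = 1.2 g/kg × 70.5 kg = 84.6 g/day.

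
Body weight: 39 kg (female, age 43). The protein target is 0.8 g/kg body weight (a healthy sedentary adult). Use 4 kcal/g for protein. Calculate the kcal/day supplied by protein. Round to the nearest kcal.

Protein = 0.8 g/kg × 39 kg = 31.2 g/day.
Protein energy = 31.2 g × 4 kcal/g = 124.8 kcal/day.

125 kcal/day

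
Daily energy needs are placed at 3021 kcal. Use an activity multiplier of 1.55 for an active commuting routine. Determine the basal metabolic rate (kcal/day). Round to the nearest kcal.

BMR = TEE ÷ activity factor = 3021 ÷ 1.55 = 1949.0323 kcal/day.

1949 kcal/day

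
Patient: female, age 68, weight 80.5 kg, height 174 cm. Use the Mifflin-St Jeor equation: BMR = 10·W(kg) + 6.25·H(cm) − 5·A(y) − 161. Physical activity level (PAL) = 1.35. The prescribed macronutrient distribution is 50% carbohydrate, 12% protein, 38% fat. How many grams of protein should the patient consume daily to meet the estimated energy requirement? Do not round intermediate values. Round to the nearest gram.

Mifflin-St Jeor (female): BMR = 10(80.5) + 6.25(174) − 5(68) − 161 = 805 + 1087.5 − 340 − 161 = 1391.5 kcal/day.
TEE = 1391.5 × 1.35 = 1878.525 kcal/day.
Protein energy = 12% × 1878.525 = 225.423 kcal.
Protein = 225.423 ÷ 4 kcal/g = 56.3558 g.

56 g/day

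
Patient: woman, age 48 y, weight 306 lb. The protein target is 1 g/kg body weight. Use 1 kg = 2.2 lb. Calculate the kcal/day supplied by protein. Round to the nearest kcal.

556 kcal/day

Weight in kg = 306 ÷ 2.2 = 139.0909 kg.
Protein = 1 g/kg × 139.0909 kg = 139.0909 g/day.
Protein energy = 139.0909 g × 4 kcal/g = 556.3636 kcal/day.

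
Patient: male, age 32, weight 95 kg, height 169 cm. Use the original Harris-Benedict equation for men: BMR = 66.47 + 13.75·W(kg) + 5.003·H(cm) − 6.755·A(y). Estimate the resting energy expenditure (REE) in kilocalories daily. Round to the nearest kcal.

2002 kilocalories daily

Harris-Benedict: BMR = 66.47 + 13.75(95) + 5.003(169) − 6.755(32) = 2002.067 kcal/day.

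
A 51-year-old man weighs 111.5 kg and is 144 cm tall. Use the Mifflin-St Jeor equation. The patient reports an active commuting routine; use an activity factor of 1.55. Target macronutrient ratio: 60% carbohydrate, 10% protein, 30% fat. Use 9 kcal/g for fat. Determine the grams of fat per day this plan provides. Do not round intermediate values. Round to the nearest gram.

Mifflin-St Jeor (male): BMR = 10(111.5) + 6.25(144) − 5(51) + 5 = 1115 + 900 − 255 + 5 = 1765 kcal/day.
TEE = 1765 × 1.55 = 2735.75 kcal/day.
Fat energy = 30% × 2735.75 = 820.725 kcal.
Fat = 820.725 ÷ 9 kcal/g = 91.1917 g.

91 g/day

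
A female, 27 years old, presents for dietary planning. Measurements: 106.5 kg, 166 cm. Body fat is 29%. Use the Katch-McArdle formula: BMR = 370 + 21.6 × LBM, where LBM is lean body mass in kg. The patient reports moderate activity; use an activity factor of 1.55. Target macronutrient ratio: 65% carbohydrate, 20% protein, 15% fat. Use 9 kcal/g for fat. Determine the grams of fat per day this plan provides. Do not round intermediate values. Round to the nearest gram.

52 g/day

LBM = 106.5 × (1 − 0.29) = 75.615 kg. Katch-McArdle: BMR = 370 + 21.6 × 75.615 = 2003.284 kcal/day.
TEE = 2003.284 × 1.55 = 3105.0902 kcal/day.
Fat energy = 15% × 3105.0902 = 465.7635 kcal.
Fat = 465.7635 ÷ 9 kcal/g = 51.7515 g.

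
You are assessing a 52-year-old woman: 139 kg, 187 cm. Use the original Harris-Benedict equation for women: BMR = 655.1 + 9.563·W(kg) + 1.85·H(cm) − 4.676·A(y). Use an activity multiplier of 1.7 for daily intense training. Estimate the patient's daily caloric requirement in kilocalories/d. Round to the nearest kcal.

3548 kilocalories/d

Harris-Benedict: BMR = 655.1 + 9.563(139) + 1.85(187) − 4.676(52) = 2087.155 kcal/day.
TEE = BMR × activity factor = 2087.155 × 1.7 = 3548.1635 kcal/day.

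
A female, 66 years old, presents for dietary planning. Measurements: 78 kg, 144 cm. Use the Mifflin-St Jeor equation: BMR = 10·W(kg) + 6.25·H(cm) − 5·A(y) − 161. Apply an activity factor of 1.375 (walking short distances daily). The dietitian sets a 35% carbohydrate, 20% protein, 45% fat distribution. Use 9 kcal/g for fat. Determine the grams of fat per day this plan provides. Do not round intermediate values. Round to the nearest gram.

82 g/day

Mifflin-St Jeor (female): BMR = 10(78) + 6.25(144) − 5(66) − 161 = 780 + 900 − 330 − 161 = 1189 kcal/day.
TEE = 1189 × 1.375 = 1634.875 kcal/day.
Fat energy = 45% × 1634.875 = 735.6938 kcal.
Fat = 735.6938 ÷ 9 kcal/g = 81.7438 g.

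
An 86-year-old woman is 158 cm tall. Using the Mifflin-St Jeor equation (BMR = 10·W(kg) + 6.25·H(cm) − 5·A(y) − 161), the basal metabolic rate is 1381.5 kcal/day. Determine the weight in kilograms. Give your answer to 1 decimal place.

1381.5 = 10·W + 6.25(158) − 5(86) − 161
10·W = 1381.5 − 396.5 = 985, so W = 98.5 kg.

98.5 kg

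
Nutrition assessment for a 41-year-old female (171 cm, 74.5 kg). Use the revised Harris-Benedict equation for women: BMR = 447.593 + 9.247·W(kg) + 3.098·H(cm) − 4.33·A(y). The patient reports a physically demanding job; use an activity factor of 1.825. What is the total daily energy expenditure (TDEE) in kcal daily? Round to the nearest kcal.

Harris-Benedict: BMR = 447.593 + 9.247(74.5) + 3.098(171) − 4.33(41) = 1488.7225 kcal/day.
TEE = BMR × activity factor = 1488.7225 × 1.825 = 2716.9186 kcal/day.

2717 kcal daily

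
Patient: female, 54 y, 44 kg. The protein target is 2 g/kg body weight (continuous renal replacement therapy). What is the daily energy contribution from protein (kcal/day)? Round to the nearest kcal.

352 kcal/day

Protein = 2 g/kg × 44 kg = 88 g/day.
Protein energy = 88 g × 4 kcal/g = 352 kcal/day.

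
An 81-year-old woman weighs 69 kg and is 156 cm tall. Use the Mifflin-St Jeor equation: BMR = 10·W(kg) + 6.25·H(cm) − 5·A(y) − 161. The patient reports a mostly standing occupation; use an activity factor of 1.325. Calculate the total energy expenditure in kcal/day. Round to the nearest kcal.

1456 kcal/day

Mifflin-St Jeor (female): BMR = 10(69) + 6.25(156) − 5(81) − 161 = 690 + 975 − 405 − 161 = 1099 kcal/day.
TEE = BMR × activity factor = 1099 × 1.325 = 1456.175 kcal/day.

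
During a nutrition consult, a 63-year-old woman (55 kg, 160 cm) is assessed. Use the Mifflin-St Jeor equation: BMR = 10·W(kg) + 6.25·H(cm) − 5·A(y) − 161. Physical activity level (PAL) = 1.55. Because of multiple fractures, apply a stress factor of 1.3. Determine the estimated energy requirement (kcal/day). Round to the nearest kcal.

2164 kcal/day

Mifflin-St Jeor (female): BMR = 10(55) + 6.25(160) − 5(63) − 161 = 550 + 1000 − 315 − 161 = 1074 kcal/day.
TEE = BMR × activity factor = 1074 × 1.55 = 1664.7 kcal/day.
Apply stress factor: 1664.7 × 1.3 = 2164.11 kcal/day.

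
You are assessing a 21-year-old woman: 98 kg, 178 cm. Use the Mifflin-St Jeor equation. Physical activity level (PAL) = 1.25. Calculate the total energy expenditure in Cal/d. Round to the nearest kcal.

Mifflin-St Jeor (female): BMR = 10(98) + 6.25(178) − 5(21) − 161 = 980 + 1112.5 − 105 − 161 = 1826.5 kcal/day.
TEE = BMR × activity factor = 1826.5 × 1.25 = 2283.125 kcal/day.

2283 Cal/d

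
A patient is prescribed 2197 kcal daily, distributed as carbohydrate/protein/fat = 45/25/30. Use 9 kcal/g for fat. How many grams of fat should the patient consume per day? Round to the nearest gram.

Fat energy = 30% × 2197 = 659.1 kcal.
At 9 kcal/g: 659.1 ÷ 9 = 73.2333 g.

73 g/day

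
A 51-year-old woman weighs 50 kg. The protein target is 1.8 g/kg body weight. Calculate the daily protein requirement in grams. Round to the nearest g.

90 g/day

Protein = 1.8 g/kg × 50 kg = 90 g/day.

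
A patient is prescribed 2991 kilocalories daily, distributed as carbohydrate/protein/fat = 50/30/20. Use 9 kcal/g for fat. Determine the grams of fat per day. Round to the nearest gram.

66 g/day

Fat energy = 20% × 2991 = 598.2 kcal.
At 9 kcal/g: 598.2 ÷ 9 = 66.4667 g.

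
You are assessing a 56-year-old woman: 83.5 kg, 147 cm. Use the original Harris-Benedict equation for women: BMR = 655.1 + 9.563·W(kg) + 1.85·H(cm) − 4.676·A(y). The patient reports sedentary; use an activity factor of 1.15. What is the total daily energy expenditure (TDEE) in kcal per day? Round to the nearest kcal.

Harris-Benedict: BMR = 655.1 + 9.563(83.5) + 1.85(147) − 4.676(56) = 1463.7045 kcal/day.
TEE = BMR × activity factor = 1463.7045 × 1.15 = 1683.2602 kcal/day.

1683 kcal per day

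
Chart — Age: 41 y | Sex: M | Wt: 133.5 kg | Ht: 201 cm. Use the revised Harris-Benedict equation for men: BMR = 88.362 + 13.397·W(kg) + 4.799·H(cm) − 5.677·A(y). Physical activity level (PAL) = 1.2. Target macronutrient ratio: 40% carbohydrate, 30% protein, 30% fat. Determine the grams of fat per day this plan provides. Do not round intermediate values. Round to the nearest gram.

Harris-Benedict: BMR = 88.362 + 13.397(133.5) + 4.799(201) − 5.677(41) = 2608.7035 kcal/day.
TEE = 2608.7035 × 1.2 = 3130.4442 kcal/day.
Fat energy = 30% × 3130.4442 = 939.1333 kcal.
Fat = 939.1333 ÷ 9 kcal/g = 104.3481 g.

104 g/day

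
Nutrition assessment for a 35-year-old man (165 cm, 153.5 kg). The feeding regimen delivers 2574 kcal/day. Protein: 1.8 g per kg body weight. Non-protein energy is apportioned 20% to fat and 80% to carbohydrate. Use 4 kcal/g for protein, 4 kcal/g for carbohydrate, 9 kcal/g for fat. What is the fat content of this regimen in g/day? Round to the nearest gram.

Protein = 1.8 × 153.5 = 276.3 g → 276.3 × 4 = 1105.2 kcal.
Non-protein calories = 2574 − 1105.2 = 1468.8 kcal.
Fat: 20% × 1468.8 = 293.76 kcal; carbohydrate: 1175.04 kcal.
Fat: 293.76 kcal ÷ 9 kcal/g = 32.64 g.

33 g/day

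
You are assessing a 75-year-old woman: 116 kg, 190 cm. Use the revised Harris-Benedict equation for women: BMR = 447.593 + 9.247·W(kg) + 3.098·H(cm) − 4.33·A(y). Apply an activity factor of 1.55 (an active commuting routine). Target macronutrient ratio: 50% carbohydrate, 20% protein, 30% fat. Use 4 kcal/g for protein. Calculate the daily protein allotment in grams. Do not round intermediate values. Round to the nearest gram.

Harris-Benedict: BMR = 447.593 + 9.247(116) + 3.098(190) − 4.33(75) = 1784.115 kcal/day.
TEE = 1784.115 × 1.55 = 2765.3783 kcal/day.
Protein energy = 20% × 2765.3783 = 553.0757 kcal.
Protein = 553.0757 ÷ 4 kcal/g = 138.2689 g.

138 g/day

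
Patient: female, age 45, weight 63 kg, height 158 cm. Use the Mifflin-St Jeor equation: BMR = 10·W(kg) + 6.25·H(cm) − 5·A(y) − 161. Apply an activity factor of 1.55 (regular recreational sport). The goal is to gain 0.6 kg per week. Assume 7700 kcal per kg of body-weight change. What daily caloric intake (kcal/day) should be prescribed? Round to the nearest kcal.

2569 kcal/day

Mifflin-St Jeor (female): BMR = 10(63) + 6.25(158) − 5(45) − 161 = 630 + 987.5 − 225 − 161 = 1231.5 kcal/day.
TEE = 1231.5 × 1.55 = 1908.825 kcal/day.
Required daily surplus = 0.6 × 7700 ÷ 7 = 660 kcal/day.
Target intake = 1908.825 + 660 = 2568.825 kcal/day.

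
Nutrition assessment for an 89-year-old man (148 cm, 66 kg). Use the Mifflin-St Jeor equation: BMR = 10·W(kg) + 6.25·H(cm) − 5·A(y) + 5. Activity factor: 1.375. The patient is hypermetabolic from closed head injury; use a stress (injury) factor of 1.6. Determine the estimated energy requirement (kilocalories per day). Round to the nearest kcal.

2519 kilocalories per day

Mifflin-St Jeor (male): BMR = 10(66) + 6.25(148) − 5(89) + 5 = 660 + 925 − 445 + 5 = 1145 kcal/day.
TEE = BMR × activity factor = 1145 × 1.375 = 1574.375 kcal/day.
Apply stress factor: 1574.375 × 1.6 = 2519 kcal/day.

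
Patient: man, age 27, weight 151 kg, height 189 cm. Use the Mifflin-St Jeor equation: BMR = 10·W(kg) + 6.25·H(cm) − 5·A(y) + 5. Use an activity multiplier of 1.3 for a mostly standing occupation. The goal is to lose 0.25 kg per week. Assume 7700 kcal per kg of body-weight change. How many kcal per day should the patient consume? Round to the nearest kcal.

Mifflin-St Jeor (male): BMR = 10(151) + 6.25(189) − 5(27) + 5 = 1510 + 1181.25 − 135 + 5 = 2561.25 kcal/day.
TEE = 2561.25 × 1.3 = 3329.625 kcal/day.
Required daily deficit = 0.25 × 7700 ÷ 7 = 275 kcal/day.
Target intake = 3329.625 − 275 = 3054.625 kcal/day.

3055 kcal per day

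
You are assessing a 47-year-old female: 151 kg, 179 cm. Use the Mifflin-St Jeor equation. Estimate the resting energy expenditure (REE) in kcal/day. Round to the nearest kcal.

2233 kcal/day

Mifflin-St Jeor (female): BMR = 10(151) + 6.25(179) − 5(47) − 161 = 1510 + 1118.75 − 235 − 161 = 2232.75 kcal/day.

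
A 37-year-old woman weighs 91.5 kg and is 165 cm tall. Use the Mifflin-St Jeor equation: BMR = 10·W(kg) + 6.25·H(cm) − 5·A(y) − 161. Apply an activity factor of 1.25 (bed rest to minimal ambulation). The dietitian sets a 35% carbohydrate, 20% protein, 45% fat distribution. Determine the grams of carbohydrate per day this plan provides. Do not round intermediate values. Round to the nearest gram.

175 g/day

Mifflin-St Jeor (female): BMR = 10(91.5) + 6.25(165) − 5(37) − 161 = 915 + 1031.25 − 185 − 161 = 1600.25 kcal/day.
TEE = 1600.25 × 1.25 = 2000.3125 kcal/day.
Carbohydrate energy = 35% × 2000.3125 = 700.1094 kcal.
Carbohydrate = 700.1094 ÷ 4 kcal/g = 175.0273 g.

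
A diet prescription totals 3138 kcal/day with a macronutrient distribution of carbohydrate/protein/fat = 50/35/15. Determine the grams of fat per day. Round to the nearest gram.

Fat energy = 15% × 3138 = 470.7 kcal.
At 9 kcal/g: 470.7 ÷ 9 = 52.3 g.

52 g/day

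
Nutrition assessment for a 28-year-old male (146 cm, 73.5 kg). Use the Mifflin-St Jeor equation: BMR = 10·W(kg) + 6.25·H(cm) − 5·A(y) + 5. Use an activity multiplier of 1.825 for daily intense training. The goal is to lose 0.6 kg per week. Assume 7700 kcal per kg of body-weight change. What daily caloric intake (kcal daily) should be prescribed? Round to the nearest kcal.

2100 kcal daily

Mifflin-St Jeor (male): BMR = 10(73.5) + 6.25(146) − 5(28) + 5 = 735 + 912.5 − 140 + 5 = 1512.5 kcal/day.
TEE = 1512.5 × 1.825 = 2760.3125 kcal/day.
Required daily deficit = 0.6 × 7700 ÷ 7 = 660 kcal/day.
Target intake = 2760.3125 − 660 = 2100.3125 kcal/day.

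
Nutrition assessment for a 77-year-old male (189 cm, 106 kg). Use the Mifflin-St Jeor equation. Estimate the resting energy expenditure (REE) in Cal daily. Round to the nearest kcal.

Mifflin-St Jeor (male): BMR = 10(106) + 6.25(189) − 5(77) + 5 = 1060 + 1181.25 − 385 + 5 = 1861.25 kcal/day.

1861 Cal daily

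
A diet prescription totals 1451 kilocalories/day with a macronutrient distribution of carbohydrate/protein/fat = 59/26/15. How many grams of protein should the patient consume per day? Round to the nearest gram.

94 g/day

Protein energy = 26% × 1451 = 377.26 kcal.
At 4 kcal/g: 377.26 ÷ 4 = 94.315 g.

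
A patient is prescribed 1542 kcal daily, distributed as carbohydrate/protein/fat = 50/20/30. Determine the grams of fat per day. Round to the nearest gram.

51 g/day

Fat energy = 30% × 1542 = 462.6 kcal.
At 9 kcal/g: 462.6 ÷ 9 = 51.4 g.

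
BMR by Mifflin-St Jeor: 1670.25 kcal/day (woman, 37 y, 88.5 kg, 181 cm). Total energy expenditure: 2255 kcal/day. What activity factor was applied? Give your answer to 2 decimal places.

Activity factor = TEE ÷ BMR = 2255 ÷ 1670.25 = 1.35.

1.35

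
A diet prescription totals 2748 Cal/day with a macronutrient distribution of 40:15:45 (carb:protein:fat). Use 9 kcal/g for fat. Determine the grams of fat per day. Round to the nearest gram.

Fat energy = 45% × 2748 = 1236.6 kcal.
At 9 kcal/g: 1236.6 ÷ 9 = 137.4 g.

137 g/day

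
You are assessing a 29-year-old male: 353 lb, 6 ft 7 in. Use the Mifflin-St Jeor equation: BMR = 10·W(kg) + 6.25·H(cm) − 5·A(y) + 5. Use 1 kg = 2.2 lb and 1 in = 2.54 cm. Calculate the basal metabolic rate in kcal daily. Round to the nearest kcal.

2719 kcal daily

Convert to metric: weight = 353 ÷ 2.2 = 160.4545 kg; height = (6×12 + 7) × 2.54 = 79 × 2.54 = 200.66 cm.
Mifflin-St Jeor (male): BMR = 10(160.4545) + 6.25(200.66) − 5(29) + 5 = 1604.5455 + 1254.125 − 145 + 5 = 2718.6705 kcal/day.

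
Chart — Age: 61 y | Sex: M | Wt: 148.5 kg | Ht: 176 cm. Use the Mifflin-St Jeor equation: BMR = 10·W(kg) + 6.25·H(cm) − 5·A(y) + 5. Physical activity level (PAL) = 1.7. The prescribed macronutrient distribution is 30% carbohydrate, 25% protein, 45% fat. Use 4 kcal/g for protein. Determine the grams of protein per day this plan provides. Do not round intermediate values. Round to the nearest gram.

Mifflin-St Jeor (male): BMR = 10(148.5) + 6.25(176) − 5(61) + 5 = 1485 + 1100 − 305 + 5 = 2285 kcal/day.
TEE = 2285 × 1.7 = 3884.5 kcal/day.
Protein energy = 25% × 3884.5 = 971.125 kcal.
Protein = 971.125 ÷ 4 kcal/g = 242.7813 g.

243 g/day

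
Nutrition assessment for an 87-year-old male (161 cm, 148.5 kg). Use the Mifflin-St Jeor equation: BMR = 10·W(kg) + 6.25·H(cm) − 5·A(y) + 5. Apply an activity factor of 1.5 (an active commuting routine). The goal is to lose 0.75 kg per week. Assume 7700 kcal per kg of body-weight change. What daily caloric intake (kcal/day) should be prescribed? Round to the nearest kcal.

2267 kcal/day

Mifflin-St Jeor (male): BMR = 10(148.5) + 6.25(161) − 5(87) + 5 = 1485 + 1006.25 − 435 + 5 = 2061.25 kcal/day.
TEE = 2061.25 × 1.5 = 3091.875 kcal/day.
Required daily deficit = 0.75 × 7700 ÷ 7 = 825 kcal/day.
Target intake = 3091.875 − 825 = 2266.875 kcal/day.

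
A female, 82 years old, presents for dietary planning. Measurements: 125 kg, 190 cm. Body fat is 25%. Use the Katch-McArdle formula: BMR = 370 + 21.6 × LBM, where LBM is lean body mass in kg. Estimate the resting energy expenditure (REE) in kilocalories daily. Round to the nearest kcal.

2395 kilocalories daily

LBM = 125 × (1 − 0.25) = 93.75 kg. Katch-McArdle: BMR = 370 + 21.6 × 93.75 = 2395 kcal/day.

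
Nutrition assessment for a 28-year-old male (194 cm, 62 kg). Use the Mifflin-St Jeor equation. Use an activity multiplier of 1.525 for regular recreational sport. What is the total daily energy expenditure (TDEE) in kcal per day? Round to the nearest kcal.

2589 kcal per day

Mifflin-St Jeor (male): BMR = 10(62) + 6.25(194) − 5(28) + 5 = 620 + 1212.5 − 140 + 5 = 1697.5 kcal/day.
TEE = BMR × activity factor = 1697.5 × 1.525 = 2588.6875 kcal/day.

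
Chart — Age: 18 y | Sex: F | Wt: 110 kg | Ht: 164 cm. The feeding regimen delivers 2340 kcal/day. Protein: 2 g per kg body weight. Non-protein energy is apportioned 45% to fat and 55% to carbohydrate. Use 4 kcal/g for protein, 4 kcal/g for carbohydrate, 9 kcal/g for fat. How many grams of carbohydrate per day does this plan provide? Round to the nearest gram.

Protein = 2 × 110 = 220 g → 220 × 4 = 880 kcal.
Non-protein calories = 2340 − 880 = 1460 kcal.
Fat: 45% × 1460 = 657 kcal; carbohydrate: 803 kcal.
Carbohydrate: 803 kcal ÷ 4 kcal/g = 200.75 g.

201 g/day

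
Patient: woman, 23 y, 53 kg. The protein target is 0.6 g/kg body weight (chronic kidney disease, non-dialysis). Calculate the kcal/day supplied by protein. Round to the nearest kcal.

Protein = 0.6 g/kg × 53 kg = 31.8 g/day.
Protein energy = 31.8 g × 4 kcal/g = 127.2 kcal/day.

127 kcal/day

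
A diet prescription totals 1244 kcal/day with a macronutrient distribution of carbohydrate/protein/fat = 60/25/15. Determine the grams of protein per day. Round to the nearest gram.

78 g/day

Protein energy = 25% × 1244 = 311 kcal.
At 4 kcal/g: 311 ÷ 4 = 77.75 g.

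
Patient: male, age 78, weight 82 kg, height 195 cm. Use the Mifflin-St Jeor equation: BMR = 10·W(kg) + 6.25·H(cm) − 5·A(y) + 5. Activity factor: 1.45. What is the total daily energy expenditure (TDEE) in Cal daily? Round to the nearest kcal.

Mifflin-St Jeor (male): BMR = 10(82) + 6.25(195) − 5(78) + 5 = 820 + 1218.75 − 390 + 5 = 1653.75 kcal/day.
TEE = BMR × activity factor = 1653.75 × 1.45 = 2397.9375 kcal/day.

2398 Cal daily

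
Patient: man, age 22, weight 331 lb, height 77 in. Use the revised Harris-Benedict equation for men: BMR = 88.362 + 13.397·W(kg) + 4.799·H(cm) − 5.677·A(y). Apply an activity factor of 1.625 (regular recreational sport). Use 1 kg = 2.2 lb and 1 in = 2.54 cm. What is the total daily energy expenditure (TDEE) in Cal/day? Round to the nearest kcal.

Convert to metric: weight = 331 ÷ 2.2 = 150.4545 kg; height = 77 × 2.54 = 195.58 cm.
Harris-Benedict: BMR = 88.362 + 13.397(150.4545) + 4.799(195.58) − 5.677(22) = 2917.696 kcal/day.
TEE = BMR × activity factor = 2917.696 × 1.625 = 4741.2559 kcal/day.

4741 Cal/day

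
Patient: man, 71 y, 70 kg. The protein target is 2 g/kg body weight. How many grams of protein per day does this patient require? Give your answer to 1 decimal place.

Protein = 2 g/kg × 70 kg = 140 g/day.

140.0 g/day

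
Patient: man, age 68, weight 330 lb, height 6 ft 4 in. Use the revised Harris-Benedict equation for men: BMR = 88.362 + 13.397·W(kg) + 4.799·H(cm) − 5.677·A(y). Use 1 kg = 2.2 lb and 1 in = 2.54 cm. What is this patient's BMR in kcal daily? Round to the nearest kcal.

Convert to metric: weight = 330 ÷ 2.2 = 150 kg; height = (6×12 + 4) × 2.54 = 76 × 2.54 = 193.04 cm.
Harris-Benedict: BMR = 88.362 + 13.397(150) + 4.799(193.04) − 5.677(68) = 2638.275 kcal/day.

2638 kcal daily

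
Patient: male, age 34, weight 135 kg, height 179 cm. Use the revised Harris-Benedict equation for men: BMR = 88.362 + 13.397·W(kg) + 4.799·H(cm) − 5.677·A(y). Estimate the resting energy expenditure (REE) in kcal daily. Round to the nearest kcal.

2563 kcal daily

Harris-Benedict: BMR = 88.362 + 13.397(135) + 4.799(179) − 5.677(34) = 2562.96 kcal/day.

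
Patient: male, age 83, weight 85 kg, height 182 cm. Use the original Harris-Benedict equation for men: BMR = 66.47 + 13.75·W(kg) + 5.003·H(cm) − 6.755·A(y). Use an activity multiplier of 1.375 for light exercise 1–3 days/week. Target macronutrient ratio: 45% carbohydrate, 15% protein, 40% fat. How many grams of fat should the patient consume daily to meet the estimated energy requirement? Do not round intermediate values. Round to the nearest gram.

Harris-Benedict: BMR = 66.47 + 13.75(85) + 5.003(182) − 6.755(83) = 1585.101 kcal/day.
TEE = 1585.101 × 1.375 = 2179.5139 kcal/day.
Fat energy = 40% × 2179.5139 = 871.8056 kcal.
Fat = 871.8056 ÷ 9 kcal/g = 96.8673 g.

97 g/day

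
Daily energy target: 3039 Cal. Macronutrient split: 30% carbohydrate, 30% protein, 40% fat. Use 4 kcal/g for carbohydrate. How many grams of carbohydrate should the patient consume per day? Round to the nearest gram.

Carbohydrate energy = 30% × 3039 = 911.7 kcal.
At 4 kcal/g: 911.7 ÷ 4 = 227.925 g.

228 g/day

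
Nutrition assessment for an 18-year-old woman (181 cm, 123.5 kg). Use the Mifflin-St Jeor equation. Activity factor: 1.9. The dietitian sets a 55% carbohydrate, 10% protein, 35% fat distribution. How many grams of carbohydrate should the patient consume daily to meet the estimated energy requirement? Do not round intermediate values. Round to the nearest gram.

553 g/day

Mifflin-St Jeor (female): BMR = 10(123.5) + 6.25(181) − 5(18) − 161 = 1235 + 1131.25 − 90 − 161 = 2115.25 kcal/day.
TEE = 2115.25 × 1.9 = 4018.975 kcal/day.
Carbohydrate energy = 55% × 4018.975 = 2210.4363 kcal.
Carbohydrate = 2210.4363 ÷ 4 kcal/g = 552.6091 g.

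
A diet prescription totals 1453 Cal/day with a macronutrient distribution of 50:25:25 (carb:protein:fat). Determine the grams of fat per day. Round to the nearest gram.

40 g/day

Fat energy = 25% × 1453 = 363.25 kcal.
At 9 kcal/g: 363.25 ÷ 9 = 40.3611 g.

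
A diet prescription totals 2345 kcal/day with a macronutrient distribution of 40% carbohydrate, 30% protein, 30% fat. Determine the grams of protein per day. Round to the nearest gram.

176 g/day

Protein energy = 30% × 2345 = 703.5 kcal.
At 4 kcal/g: 703.5 ÷ 4 = 175.875 g.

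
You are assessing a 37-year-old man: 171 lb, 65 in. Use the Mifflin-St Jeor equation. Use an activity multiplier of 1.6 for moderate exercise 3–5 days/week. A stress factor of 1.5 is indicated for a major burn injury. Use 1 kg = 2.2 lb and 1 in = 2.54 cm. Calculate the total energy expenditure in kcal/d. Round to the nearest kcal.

Convert to metric: weight = 171 ÷ 2.2 = 77.7273 kg; height = 65 × 2.54 = 165.1 cm.
Mifflin-St Jeor (male): BMR = 10(77.7273) + 6.25(165.1) − 5(37) + 5 = 777.2727 + 1031.875 − 185 + 5 = 1629.1477 kcal/day.
TEE = BMR × activity factor = 1629.1477 × 1.6 = 2606.6364 kcal/day.
Apply stress factor: 2606.6364 × 1.5 = 3909.9545 kcal/day.

3910 kcal/d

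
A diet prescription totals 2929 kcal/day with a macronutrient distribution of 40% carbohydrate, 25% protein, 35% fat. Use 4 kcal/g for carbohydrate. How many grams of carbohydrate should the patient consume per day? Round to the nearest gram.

293 g/day

Carbohydrate energy = 40% × 2929 = 1171.6 kcal.
At 4 kcal/g: 1171.6 ÷ 4 = 292.9 g.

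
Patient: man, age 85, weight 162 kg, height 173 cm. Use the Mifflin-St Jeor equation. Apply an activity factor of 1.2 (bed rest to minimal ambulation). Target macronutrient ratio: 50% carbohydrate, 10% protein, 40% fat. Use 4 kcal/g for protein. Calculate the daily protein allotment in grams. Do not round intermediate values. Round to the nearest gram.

Mifflin-St Jeor (male): BMR = 10(162) + 6.25(173) − 5(85) + 5 = 1620 + 1081.25 − 425 + 5 = 2281.25 kcal/day.
TEE = 2281.25 × 1.2 = 2737.5 kcal/day.
Protein energy = 10% × 2737.5 = 273.75 kcal.
Protein = 273.75 ÷ 4 kcal/g = 68.4375 g.

68 g/day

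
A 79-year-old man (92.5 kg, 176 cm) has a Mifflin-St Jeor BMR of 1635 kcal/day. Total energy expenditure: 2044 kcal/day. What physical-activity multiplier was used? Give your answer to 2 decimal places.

1.25

Activity factor = TEE ÷ BMR = 2044 ÷ 1635 = 1.25.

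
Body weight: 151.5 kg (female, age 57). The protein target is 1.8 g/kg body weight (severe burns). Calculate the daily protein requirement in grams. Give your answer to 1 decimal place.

272.7 g/day

Protein = 1.8 g/kg × 151.5 kg = 272.7 g/day.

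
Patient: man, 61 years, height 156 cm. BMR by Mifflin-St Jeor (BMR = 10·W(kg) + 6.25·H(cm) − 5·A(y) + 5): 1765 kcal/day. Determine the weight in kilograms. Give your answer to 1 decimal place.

109.0 kg

1765 = 10·W + 6.25(156) − 5(61) + 5
10·W = 1765 − 675 = 1090, so W = 109 kg.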